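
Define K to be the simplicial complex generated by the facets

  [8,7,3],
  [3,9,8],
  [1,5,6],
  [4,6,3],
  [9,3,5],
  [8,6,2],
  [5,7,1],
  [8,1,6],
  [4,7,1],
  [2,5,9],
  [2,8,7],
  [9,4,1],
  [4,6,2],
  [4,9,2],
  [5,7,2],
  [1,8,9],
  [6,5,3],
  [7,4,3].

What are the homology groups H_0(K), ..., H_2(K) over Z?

Fix the vertex order 1 < 2 < 3 < 4 < 5 < 6 < 7 < 8 < 9 and write every simplex with vertices in increasing order. Then dim K = 2 and the simplices of K are:

  0-simplices (9): [1], [2], [3], [4], [5], [6], [7], [8], [9]
  1-simplices (27): (27 of them)
  2-simplices (18): [1,4,7], [1,4,9], [1,5,6], [1,5,7], [1,6,8], [1,8,9], [2,4,6], [2,4,9], [2,5,7], [2,5,9], [2,6,8], [2,7,8], [3,4,6], [3,4,7], [3,5,6], [3,5,9], [3,7,8], [3,8,9]

so the chain groups are C_0 ≅ Z^9, C_1 ≅ Z^27, C_2 ≅ Z^18.

∂_1: C_1 → C_0 sends each edge [p,q] (with p < q) to q − p.
This gives a 9×27 integer matrix of rank 8; reducing to Smith normal form yields diagonal entries (1,1,1,1,1,1,1,1).

The boundary map ∂_2: C_2 → C_1 acts by ∂[p,q,r] = [q,r] − [p,r] + [p,q]. For instance
  ∂[2,4,9] = [4,9] − [2,9] + [2,4],
  ∂[3,5,9] = [5,9] − [3,9] + [3,5].
The 27×18 boundary matrix has rank 17 and Smith normal form diag(1,1,1,1,1,1,1,1,1,1,1,1,1,1,1,1,1).

Now H_k = ker ∂_k / im ∂_{k+1}, so:

  H_0: rank C_0 − rank ∂_1 = 9 − 8 = 1, and the invariant factors of ∂_1 are all 1, so H_0 ≅ Z.
  H_1: rank ker ∂_1 − rank ∂_2 = (27 − 8) − 17 = 2, and the invariant factors of ∂_2 are all 1, so H_1 ≅ Z^2.
  H_2: rank ker ∂_2 − rank ∂_3 = (18 − 17) − 0 = 1, and there is no ∂_3, so H_2 ≅ Z.

As a check, the Euler characteristic is 9 − 27 + 18 = 0, which agrees with 1 − 2 + 1 = 0.
(K is a triangulation of the torus T^2.)

H_0 = Z,  H_1 = Z^2,  H_2 = Z.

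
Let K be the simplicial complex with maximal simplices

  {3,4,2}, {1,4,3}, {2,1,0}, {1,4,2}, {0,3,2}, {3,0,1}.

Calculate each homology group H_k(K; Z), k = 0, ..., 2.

H_0 = Z,  H_1 = 0,  H_2 = Z.

We work with the vertex ordering 0 < 1 < 2 < 3 < 4. The simplices of K, each written with vertices in increasing order, are:

  0-simplices (5): [0], [1], [2], [3], [4]
  1-simplices (9): [0,1], [0,2], [0,3], [1,2], [1,3], [1,4], [2,3], [2,4], [3,4]
  2-simplices (6): [0,1,2], [0,1,3], [0,2,3], [1,2,4], [1,3,4], [2,3,4]

Hence C_0 ≅ Z^5, C_1 ≅ Z^9, C_2 ≅ Z^6.

Boundary ∂_1: C_1 → C_0 sends each edge [p,q] (with p < q) to q − p.
The 5×9 boundary matrix has rank 4 and Smith normal form diag(1,1,1,1).

∂_2: C_2 → C_1 sends each 2-simplex [p,q,r] to [q,r] − [p,r] + [p,q]. For instance
  ∂[0,1,3] = [1,3] − [0,3] + [0,1],
  ∂[0,2,3] = [2,3] − [0,3] + [0,2].
The resulting 9×6 matrix has rank 5, and its Smith normal form has invariant factors (1,1,1,1,1).

From H_k ≅ ker(∂_k) / im(∂_{k+1}) we obtain:

  H_0: rank C_0 − rank ∂_1 = 5 − 4 = 1, and the invariant factors of ∂_1 are all 1, so H_0 = Z.
  H_1: rank ker ∂_1 − rank ∂_2 = (9 − 4) − 5 = 0, and the invariant factors of ∂_2 are all 1, so H_1 = 0.
  H_2: rank ker ∂_2 − rank ∂_3 = (6 − 5) − 0 = 1, and there is no ∂_3, so H_2 = Z.

As a check, the Euler characteristic is 5 − 9 + 6 = 2, which agrees with 1 − 0 + 1 = 2.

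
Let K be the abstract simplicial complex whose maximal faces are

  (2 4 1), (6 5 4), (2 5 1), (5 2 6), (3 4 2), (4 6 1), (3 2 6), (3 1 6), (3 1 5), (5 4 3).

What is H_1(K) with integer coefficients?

Order the vertices as 1 < 2 < 3 < 4 < 5 < 6. Listing each simplex with vertices in this order, K has dimension 2 with simplices:

  0-simplices (6): [1], [2], [3], [4], [5], [6]
  1-simplices (15): [1,2], [1,3], [1,4], [1,5], [1,6], [2,3], [2,4], [2,5], [2,6], [3,4], [3,5], [3,6], [4,5], [4,6], [5,6]
  2-simplices (10): [1,2,4], [1,2,5], [1,3,5], [1,3,6], [1,4,6], [2,3,4], [2,3,6], [2,5,6], [3,4,5], [4,5,6]

Hence C_0 ≅ Z^6, C_1 ≅ Z^15, C_2 ≅ Z^10.

Boundary ∂_1: C_1 → C_0 is given by ∂[p,q] = [q] − [p]. For instance
  ∂[5,6] = [6] − [5].
As a 6×15 matrix over Z this has rank 5, with invariant factors (1,1,1,1,1).

∂_2: C_2 → C_1 acts by ∂[p,q,r] = [q,r] − [p,r] + [p,q]. For instance
  ∂[1,3,6] = [3,6] − [1,6] + [1,3],
  ∂[1,2,5] = [2,5] − [1,5] + [1,2].
The resulting 15×10 matrix has rank 10, and its Smith normal form has invariant factors (1,1,1,1,1,1,1,1,1,2).

From H_k ≅ ker(∂_k) / im(∂_{k+1}) we obtain:

  H_1: rank ker ∂_1 − rank ∂_2 = (15 − 5) − 10 = 0, and ∂_2 has invariant factor 2 > 1, so H_1 ≅ Z/2Z.

H_1 ≅ Z/2Z.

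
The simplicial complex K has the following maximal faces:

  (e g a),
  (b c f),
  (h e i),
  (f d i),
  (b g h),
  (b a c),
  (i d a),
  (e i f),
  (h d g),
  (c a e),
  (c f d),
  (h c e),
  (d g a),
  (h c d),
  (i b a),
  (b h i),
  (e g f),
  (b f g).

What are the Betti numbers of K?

b_0 = 1, b_1 = 2, b_2 = 1.

Fix the vertex order a < b < c < d < e < f < g < h < i and write every simplex with vertices in increasing order. Then dim K = 2 and the simplices of K are:

  0-simplices (9): a, b, c, d, e, f, g, h, i
  1-simplices (27): ab, ac, ad, ae, ag, ai, bc, bf, bg, bh, bi, cd, ce, cf, ch, df, dg, dh, di, ef, eg, eh, ei, fg, fi, gh, hi
  2-simplices (18): abc, abi, ace, adg, adi, aeg, bcf, bfg, bgh, bhi, cdf, cdh, ceh, dfi, dgh, efg, efi, ehi

giving chain groups C_0 ≅ Z^9, C_1 ≅ Z^27, C_2 ≅ Z^18.

Boundary ∂_1: C_1 → C_0 is given by ∂[p,q] = [q] − [p]. For instance
  ∂ei = i − e.
As a 9×27 matrix over Z this has rank 8, with invariant factors (1,1,1,1,1,1,1,1).

Boundary ∂_2: C_2 → C_1 acts by ∂[p,q,r] = [q,r] − [p,r] + [p,q]. For instance
  ∂bfg = fg − bg + bf,
  ∂bcf = cf − bf + bc.
The 27×18 boundary matrix has rank 17 and Smith normal form diag(1,1,1,1,1,1,1,1,1,1,1,1,1,1,1,1,1).

From H_k ≅ ker(∂_k) / im(∂_{k+1}) we obtain:

  H_0: rank C_0 − rank ∂_1 = 9 − 8 = 1, and the invariant factors of ∂_1 are all 1, so H_0 ≅ Z.
  H_1: rank ker ∂_1 − rank ∂_2 = (27 − 8) − 17 = 2, and the invariant factors of ∂_2 are all 1, so H_1 ≅ Z^2.
  H_2: rank ker ∂_2 − rank ∂_3 = (18 − 17) − 0 = 1, and there is no ∂_3, so H_2 ≅ Z.

Hence the Betti numbers are b_0 = 1, b_1 = 2, b_2 = 1.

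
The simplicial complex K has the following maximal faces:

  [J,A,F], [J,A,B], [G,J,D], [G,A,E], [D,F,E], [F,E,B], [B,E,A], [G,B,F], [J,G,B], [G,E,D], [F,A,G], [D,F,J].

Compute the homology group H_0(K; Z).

H_0 ≅ Z.

We work with the vertex ordering A < B < D < E < F < G < J. The simplices of K, each written with vertices in increasing order, are:

  0-simplices (7): A, B, D, E, F, G, J
  1-simplices (18): AB, AE, AF, AG, AJ, BE, BF, BG, BJ, DE, DF, DG, DJ, EF, EG, FG, FJ, GJ
  2-simplices (12): ABE, ABJ, AEG, AFG, AFJ, BEF, BFG, BGJ, DEF, DEG, DFJ, DGJ

giving chain groups C_0 ≅ Z^7, C_1 ≅ Z^18, C_2 ≅ Z^12.

∂_1: C_1 → C_0 sends each edge [p,q] (with p < q) to q − p.
This gives a 7×18 integer matrix of rank 6; reducing to Smith normal form yields diagonal entries (1,1,1,1,1,1).

The boundary map ∂_2: C_2 → C_1 maps a triangle to the signed sum of its edges. For instance
  ∂BGJ = GJ − BJ + BG,
  ∂ABJ = BJ − AJ + AB.
As a 18×12 matrix over Z this has rank 12, with invariant factors (1,1,1,1,1,1,1,1,1,1,1,2).

Now H_k = ker ∂_k / im ∂_{k+1}, so:

  H_0: rank C_0 − rank ∂_1 = 7 − 6 = 1, and the invariant factors of ∂_1 are all 1, so H_0 = Z.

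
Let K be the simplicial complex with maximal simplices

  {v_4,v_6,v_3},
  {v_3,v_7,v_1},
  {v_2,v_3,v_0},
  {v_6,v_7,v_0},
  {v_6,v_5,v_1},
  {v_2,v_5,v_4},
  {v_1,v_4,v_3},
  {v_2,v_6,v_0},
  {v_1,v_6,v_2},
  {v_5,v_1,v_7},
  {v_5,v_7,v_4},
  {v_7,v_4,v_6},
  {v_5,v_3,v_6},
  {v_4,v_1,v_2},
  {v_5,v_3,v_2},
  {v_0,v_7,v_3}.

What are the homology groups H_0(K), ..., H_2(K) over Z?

H_0 = Z,  H_1 = Z^2,  H_2 = Z.

Order the vertices as v_0 < v_1 < v_2 < v_3 < v_4 < v_5 < v_6 < v_7. Listing each simplex with vertices in this order, K has dimension 2 with simplices:

  0-simplices (8): [v_0], [v_1], [v_2], [v_3], [v_4], [v_5], [v_6], [v_7]
  1-simplices (24): (24 of them)
  2-simplices (16): (16 of them)

giving chain groups C_0 ≅ Z^8, C_1 ≅ Z^24, C_2 ≅ Z^16.

The boundary map ∂_1: C_1 → C_0 maps an edge to its endpoints' difference, ∂[p,q] = q − p.
As a 8×24 matrix over Z this has rank 7, with invariant factors (1,1,1,1,1,1,1).

The boundary map ∂_2: C_2 → C_1 acts by ∂[p,q,r] = [q,r] − [p,r] + [p,q]. For instance
  ∂[v_2,v_3,v_5] = [v_3,v_5] − [v_2,v_5] + [v_2,v_3],
  ∂[v_0,v_3,v_7] = [v_3,v_7] − [v_0,v_7] + [v_0,v_3].
The 24×16 boundary matrix has rank 15 and Smith normal form diag(1,1,1,1,1,1,1,1,1,1,1,1,1,1,1).

Now H_k = ker ∂_k / im ∂_{k+1}, so:

  H_0: rank C_0 − rank ∂_1 = 8 − 7 = 1, and the invariant factors of ∂_1 are all 1, so H_0 ≅ Z.
  H_1: rank ker ∂_1 − rank ∂_2 = (24 − 7) − 15 = 2, and the invariant factors of ∂_2 are all 1, so H_1 ≅ Z^2.
  H_2: rank ker ∂_2 − rank ∂_3 = (16 − 15) − 0 = 1, and there is no ∂_3, so H_2 ≅ Z.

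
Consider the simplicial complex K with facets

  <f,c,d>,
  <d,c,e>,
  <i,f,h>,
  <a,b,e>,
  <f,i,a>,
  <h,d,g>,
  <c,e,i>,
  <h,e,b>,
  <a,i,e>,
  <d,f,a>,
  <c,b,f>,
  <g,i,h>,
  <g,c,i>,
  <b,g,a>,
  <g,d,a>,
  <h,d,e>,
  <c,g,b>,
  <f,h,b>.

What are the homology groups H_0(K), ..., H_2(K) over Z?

H_0 ≅ Z,  H_1 ≅ Z^2,  H_2 ≅ Z.

Take the total order a < b < c < d < e < f < g < h < i on the vertex set. Then K (dimension 2) consists of the simplices:

  0-simplices (9): a, b, c, d, e, f, g, h, i
  1-simplices (27): ab, ad, ae, af, ag, ai, bc, be, bf, bg, bh, cd, ce, cf, cg, ci, de, df, dg, dh, eh, ei, fh, fi, gh, gi, hi
  2-simplices (18): abe, abg, adf, adg, aei, afi, bcf, bcg, beh, bfh, cde, cdf, cei, cgi, deh, dgh, fhi, ghi

so the chain groups are C_0 ≅ Z^9, C_1 ≅ Z^27, C_2 ≅ Z^18.

∂_1: C_1 → C_0 maps an edge to its endpoints' difference, ∂[p,q] = q − p. For instance
  ∂ei = i − e.
This gives a 9×27 integer matrix of rank 8; reducing to Smith normal form yields diagonal entries (1,1,1,1,1,1,1,1).

∂_2: C_2 → C_1 maps a triangle to the signed sum of its edges. For instance
  ∂aei = ei − ai + ae,
  ∂bcg = cg − bg + bc.
The resulting 27×18 matrix has rank 17, and its Smith normal form has invariant factors (1,1,1,1,1,1,1,1,1,1,1,1,1,1,1,1,1).

Computing H_k = (kernel of ∂_k) / (image of ∂_{k+1}):

  H_0: rank C_0 − rank ∂_1 = 9 − 8 = 1, and the invariant factors of ∂_1 are all 1, so H_0 = Z.
  H_1: rank ker ∂_1 − rank ∂_2 = (27 − 8) − 17 = 2, and the invariant factors of ∂_2 are all 1, so H_1 = Z^2.
  H_2: rank ker ∂_2 − rank ∂_3 = (18 − 17) − 0 = 1, and there is no ∂_3, so H_2 = Z.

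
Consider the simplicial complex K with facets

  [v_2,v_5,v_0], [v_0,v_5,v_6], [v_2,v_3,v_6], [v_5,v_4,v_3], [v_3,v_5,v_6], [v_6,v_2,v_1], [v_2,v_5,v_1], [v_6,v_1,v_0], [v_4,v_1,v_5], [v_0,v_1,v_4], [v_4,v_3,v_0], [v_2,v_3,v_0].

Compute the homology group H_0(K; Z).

K has 7 vertices, 18 edges, 12 triangles.
rank ∂_0 = 0, rank ∂_1 = 6 ⇒ b_0 = 7 − 0 − 6 = 1; all invariant factors of ∂_1 are 1 so no torsion. So H_0 = Z.

H_0 ≅ Z.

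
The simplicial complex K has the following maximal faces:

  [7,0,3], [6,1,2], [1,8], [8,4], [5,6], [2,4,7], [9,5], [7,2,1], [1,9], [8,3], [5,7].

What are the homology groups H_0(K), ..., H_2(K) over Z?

H_0 = Z,  H_1 = Z^4,  H_2 = 0.

We work with the vertex ordering 0 < 1 < 2 < 3 < 4 < 5 < 6 < 7 < 8 < 9. The simplices of K, each written with vertices in increasing order, are:

  0-simplices (10): [0], [1], [2], [3], [4], [5], [6], [7], [8], [9]
  1-simplices (17): [0,3], [0,7], [1,2], [1,6], [1,7], [1,8], [1,9], [2,4], [2,6], [2,7], [3,7], [3,8], [4,7], [4,8], [5,6], [5,7], [5,9]
  2-simplices (4): [0,3,7], [1,2,6], [1,2,7], [2,4,7]

giving chain groups C_0 ≅ Z^10, C_1 ≅ Z^17, C_2 ≅ Z^4.

∂_1: C_1 → C_0 sends each edge [p,q] (with p < q) to q − p. For instance
  ∂[3,7] = [7] − [3].
This gives a 10×17 integer matrix of rank 9; reducing to Smith normal form yields diagonal entries (1,1,1,1,1,1,1,1,1).

The boundary map ∂_2: C_2 → C_1 sends each 2-simplex [p,q,r] to [q,r] − [p,r] + [p,q]. For instance
  ∂[1,2,6] = [2,6] − [1,6] + [1,2],
  ∂[0,3,7] = [3,7] − [0,7] + [0,3].
This gives a 17×4 integer matrix of rank 4; reducing to Smith normal form yields diagonal entries (1,1,1,1).

From H_k ≅ ker(∂_k) / im(∂_{k+1}) we obtain:

  H_0: rank C_0 − rank ∂_1 = 10 − 9 = 1, and the invariant factors of ∂_1 are all 1, so H_0 ≅ Z.
  H_1: rank ker ∂_1 − rank ∂_2 = (17 − 9) − 4 = 4, and the invariant factors of ∂_2 are all 1, so H_1 ≅ Z^4.
  H_2: rank ker ∂_2 − rank ∂_3 = (4 − 4) − 0 = 0, and there is no ∂_3, so H_2 ≅ 0.

As a check, the Euler characteristic is 10 − 17 + 4 = -3, which agrees with 1 − 4 + 0 = -3.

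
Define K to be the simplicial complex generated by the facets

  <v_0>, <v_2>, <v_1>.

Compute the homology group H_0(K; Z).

H_0 ≅ Z^3.

We work with the vertex ordering v_0 < v_1 < v_2. The simplices of K, each written with vertices in increasing order, are:

  0-simplices (3): [v_0], [v_1], [v_2]

Hence C_0 ≅ Z^3.

Reading off H_k = ker ∂_k / im ∂_{k+1}:

  H_0: rank C_0 − rank ∂_1 = 3 − 0 = 3, and there is no ∂_1, so H_0 = Z^3.

(K is a triangulation of a set of 3 points.)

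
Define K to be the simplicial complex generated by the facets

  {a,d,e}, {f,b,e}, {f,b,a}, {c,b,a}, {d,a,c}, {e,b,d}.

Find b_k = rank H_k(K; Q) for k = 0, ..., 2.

b_0 = 1, b_1 = 1, b_2 = 0.

Fix the vertex order a < b < c < d < e < f and write every simplex with vertices in increasing order. Then dim K = 2 and the simplices of K are:

  0-simplices (6): a, b, c, d, e, f
  1-simplices (12): ab, ac, ad, ae, af, bc, bd, be, bf, cd, de, ef
  2-simplices (6): abc, abf, acd, ade, bde, bef

giving chain groups C_0 ≅ Z^6, C_1 ≅ Z^12, C_2 ≅ Z^6.

The boundary map ∂_1: C_1 → C_0 maps an edge to its endpoints' difference, ∂[p,q] = q − p.
The 6×12 boundary matrix has rank 5 and Smith normal form diag(1,1,1,1,1).

The boundary map ∂_2: C_2 → C_1 acts by ∂[p,q,r] = [q,r] − [p,r] + [p,q]. For instance
  ∂bef = ef − bf + be,
  ∂ade = de − ae + ad.
As a 12×6 matrix over Z this has rank 6, with invariant factors (1,1,1,1,1,1).

Computing H_k = (kernel of ∂_k) / (image of ∂_{k+1}):

  H_0: rank C_0 − rank ∂_1 = 6 − 5 = 1, and the invariant factors of ∂_1 are all 1, so H_0 ≅ Z.
  H_1: rank ker ∂_1 − rank ∂_2 = (12 − 5) − 6 = 1, and the invariant factors of ∂_2 are all 1, so H_1 ≅ Z.
  H_2: rank ker ∂_2 − rank ∂_3 = (6 − 6) − 0 = 0, and there is no ∂_3, so H_2 ≅ 0.

Hence the Betti numbers are b_0 = 1, b_1 = 1, b_2 = 0.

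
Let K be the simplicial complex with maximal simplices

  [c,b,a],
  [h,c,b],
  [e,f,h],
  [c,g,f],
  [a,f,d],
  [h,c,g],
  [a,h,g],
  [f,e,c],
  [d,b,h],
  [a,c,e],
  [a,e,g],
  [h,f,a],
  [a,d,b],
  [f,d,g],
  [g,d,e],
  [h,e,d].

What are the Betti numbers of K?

b_0 = 1, b_1 = 2, b_2 = 1.

Fix the vertex order a < b < c < d < e < f < g < h and write every simplex with vertices in increasing order. Then dim K = 2 and the simplices of K are:

  0-simplices (8): a, b, c, d, e, f, g, h
  1-simplices (24): ab, ac, ad, ae, af, ag, ah, bc, bd, bh, ce, cf, cg, ch, de, df, dg, dh, ef, eg, eh, fg, fh, gh
  2-simplices (16): abc, abd, ace, adf, aeg, afh, agh, bch, bdh, cef, cfg, cgh, deg, deh, dfg, efh

Hence C_0 ≅ Z^8, C_1 ≅ Z^24, C_2 ≅ Z^16.

The boundary map ∂_1: C_1 → C_0 is given by ∂[p,q] = [q] − [p].
The 8×24 boundary matrix has rank 7 and Smith normal form diag(1,1,1,1,1,1,1).

The boundary map ∂_2: C_2 → C_1 acts by ∂[p,q,r] = [q,r] − [p,r] + [p,q]. For instance
  ∂abd = bd − ad + ab,
  ∂deg = eg − dg + de.
This gives a 24×16 integer matrix of rank 15; reducing to Smith normal form yields diagonal entries (1,1,1,1,1,1,1,1,1,1,1,1,1,1,1).

Reading off H_k = ker ∂_k / im ∂_{k+1}:

  H_0: rank C_0 − rank ∂_1 = 8 − 7 = 1, and the invariant factors of ∂_1 are all 1, so H_0 ≅ Z.
  H_1: rank ker ∂_1 − rank ∂_2 = (24 − 7) − 15 = 2, and the invariant factors of ∂_2 are all 1, so H_1 ≅ Z^2.
  H_2: rank ker ∂_2 − rank ∂_3 = (16 − 15) − 0 = 1, and there is no ∂_3, so H_2 ≅ Z.

(K is a triangulation of the torus T^2.)

Hence the Betti numbers are b_0 = 1, b_1 = 2, b_2 = 1.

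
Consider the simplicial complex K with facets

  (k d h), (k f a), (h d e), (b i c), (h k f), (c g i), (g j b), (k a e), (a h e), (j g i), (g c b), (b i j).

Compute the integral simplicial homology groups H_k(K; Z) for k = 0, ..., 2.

H_0 ≅ Z^2,  H_1 ≅ Z,  H_2 ≅ Z.

Fix the vertex order a < b < c < d < e < f < g < h < i < j < k and write every simplex with vertices in increasing order. Then dim K = 2 and the simplices of K are:

  0-simplices (11): a, b, c, d, e, f, g, h, i, j, k
  1-simplices (21): ae, af, ah, ak, bc, bg, bi, bj, cg, ci, de, dh, dk, eh, ek, fh, fk, gi, gj, hk, ij
  2-simplices (12): aeh, aek, afk, bcg, bci, bgj, bij, cgi, deh, dhk, fhk, gij

giving chain groups C_0 ≅ Z^11, C_1 ≅ Z^21, C_2 ≅ Z^12.

The boundary map ∂_1: C_1 → C_0 is given by ∂[p,q] = [q] − [p]. For instance
  ∂fk = k − f.
The resulting 11×21 matrix has rank 9, and its Smith normal form has invariant factors (1,1,1,1,1,1,1,1,1).

Boundary ∂_2: C_2 → C_1 maps a triangle to the signed sum of its edges. For instance
  ∂dhk = hk − dk + dh,
  ∂aeh = eh − ah + ae.
As a 21×12 matrix over Z this has rank 11, with invariant factors (1,1,1,1,1,1,1,1,1,1,1).

Now H_k = ker ∂_k / im ∂_{k+1}, so:

  H_0: rank C_0 − rank ∂_1 = 11 − 9 = 2, and the invariant factors of ∂_1 are all 1, so H_0 ≅ Z^2.
  H_1: rank ker ∂_1 − rank ∂_2 = (21 − 9) − 11 = 1, and the invariant factors of ∂_2 are all 1, so H_1 ≅ Z.
  H_2: rank ker ∂_2 − rank ∂_3 = (12 − 11) − 0 = 1, and there is no ∂_3, so H_2 ≅ Z.

As a check, the Euler characteristic is 11 − 21 + 12 = 2, which agrees with 2 − 1 + 1 = 2.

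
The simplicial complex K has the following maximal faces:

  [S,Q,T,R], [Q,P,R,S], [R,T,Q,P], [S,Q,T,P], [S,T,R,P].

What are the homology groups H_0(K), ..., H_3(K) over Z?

H_0 = Z,  H_1 = 0,  H_2 = 0,  H_3 = Z.

Fix the vertex order P < Q < R < S < T and write every simplex with vertices in increasing order. Then dim K = 3 and the simplices of K are:

  0-simplices (5): P, Q, R, S, T
  1-simplices (10): PQ, PR, PS, PT, QR, QS, QT, RS, RT, ST
  2-simplices (10): PQR, PQS, PQT, PRS, PRT, PST, QRS, QRT, QST, RST
  3-simplices (5): PQRS, PQRT, PQST, PRST, QRST

giving chain groups C_0 ≅ Z^5, C_1 ≅ Z^10, C_2 ≅ Z^10, C_3 ≅ Z^5.

∂_1: C_1 → C_0 is given by ∂[p,q] = [q] − [p]. For instance
  ∂RS = S − R.
The 5×10 boundary matrix has rank 4 and Smith normal form diag(1,1,1,1).

∂_2: C_2 → C_1 acts by ∂[p,q,r] = [q,r] − [p,r] + [p,q]. For instance
  ∂PQS = QS − PS + PQ,
  ∂RST = ST − RT + RS.
This gives a 10×10 integer matrix of rank 6; reducing to Smith normal form yields diagonal entries (1,1,1,1,1,1).

The boundary map ∂_3: C_3 → C_2 sends each 3-simplex σ to the alternating sum Σ_i (−1)^i (σ with its i-th vertex removed). For instance
  ∂PRST = RST − PST + PRT − PRS,
  ∂PQRT = QRT − PRT + PQT − PQR.
This gives a 10×5 integer matrix of rank 4; reducing to Smith normal form yields diagonal entries (1,1,1,1).

Now H_k = ker ∂_k / im ∂_{k+1}, so:

  H_0: rank C_0 − rank ∂_1 = 5 − 4 = 1, and the invariant factors of ∂_1 are all 1, so H_0 = Z.
  H_1: rank ker ∂_1 − rank ∂_2 = (10 − 4) − 6 = 0, and the invariant factors of ∂_2 are all 1, so H_1 = 0.
  H_2: rank ker ∂_2 − rank ∂_3 = (10 − 6) − 4 = 0, and the invariant factors of ∂_3 are all 1, so H_2 = 0.
  H_3: rank ker ∂_3 − rank ∂_4 = (5 − 4) − 0 = 1, and there is no ∂_4, so H_3 = Z.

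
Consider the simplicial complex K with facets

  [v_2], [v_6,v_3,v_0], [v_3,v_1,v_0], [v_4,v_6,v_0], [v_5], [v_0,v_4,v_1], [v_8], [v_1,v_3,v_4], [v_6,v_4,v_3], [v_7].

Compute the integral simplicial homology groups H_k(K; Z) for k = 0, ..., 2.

K has 9 vertices, 9 edges, 6 triangles.
rank ∂_0 = 0, rank ∂_1 = 4 ⇒ b_0 = 9 − 0 − 4 = 5; all invariant factors of ∂_1 are 1 so no torsion. So H_0 = Z^5.
rank ∂_1 = 4, rank ∂_2 = 5 ⇒ b_1 = 9 − 4 − 5 = 0; all invariant factors of ∂_2 are 1 so no torsion. So H_1 = 0.
rank ∂_2 = 5, rank ∂_3 = 0 ⇒ b_2 = 6 − 5 − 0 = 1. So H_2 = Z.

H_0 ≅ Z^5,  H_1 = 0,  H_2 ≅ Z.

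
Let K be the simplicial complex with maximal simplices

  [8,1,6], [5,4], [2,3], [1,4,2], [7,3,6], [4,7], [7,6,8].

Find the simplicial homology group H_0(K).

H_0 = Z.

We work with the vertex ordering 1 < 2 < 3 < 4 < 5 < 6 < 7 < 8. The simplices of K, each written with vertices in increasing order, are:

  0-simplices (8): [1], [2], [3], [4], [5], [6], [7], [8]
  1-simplices (13): [1,2], [1,4], [1,6], [1,8], [2,3], [2,4], [3,6], [3,7], [4,5], [4,7], [6,7], [6,8], [7,8]
  2-simplices (4): [1,2,4], [1,6,8], [3,6,7], [6,7,8]

so the chain groups are C_0 ≅ Z^8, C_1 ≅ Z^13, C_2 ≅ Z^4.

The boundary map ∂_1: C_1 → C_0 maps an edge to its endpoints' difference, ∂[p,q] = q − p. For instance
  ∂[3,7] = [7] − [3].
The resulting 8×13 matrix has rank 7, and its Smith normal form has invariant factors (1,1,1,1,1,1,1).

The boundary map ∂_2: C_2 → C_1 sends each 2-simplex [p,q,r] to [q,r] − [p,r] + [p,q]. For instance
  ∂[3,6,7] = [6,7] − [3,7] + [3,6],
  ∂[6,7,8] = [7,8] − [6,8] + [6,7].
This gives a 13×4 integer matrix of rank 4; reducing to Smith normal form yields diagonal entries (1,1,1,1).

Computing H_k = (kernel of ∂_k) / (image of ∂_{k+1}):

  H_0: rank C_0 − rank ∂_1 = 8 − 7 = 1, and the invariant factors of ∂_1 are all 1, so H_0 ≅ Z.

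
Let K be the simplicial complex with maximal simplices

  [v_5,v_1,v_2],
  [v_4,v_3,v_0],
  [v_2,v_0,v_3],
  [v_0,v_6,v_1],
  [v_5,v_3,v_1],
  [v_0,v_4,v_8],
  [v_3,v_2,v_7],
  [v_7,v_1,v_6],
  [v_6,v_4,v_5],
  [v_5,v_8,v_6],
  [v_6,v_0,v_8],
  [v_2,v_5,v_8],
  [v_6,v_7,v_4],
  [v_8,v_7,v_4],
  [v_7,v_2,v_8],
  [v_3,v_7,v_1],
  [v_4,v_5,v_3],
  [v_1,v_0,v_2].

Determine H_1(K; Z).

H_1 = Z ⊕ Z/2Z.

Take the total order v_0 < v_1 < v_2 < v_3 < v_4 < v_5 < v_6 < v_7 < v_8 on the vertex set. Then K (dimension 2) consists of the simplices:

  0-simplices (9): [v_0], [v_1], [v_2], [v_3], [v_4], [v_5], [v_6], [v_7], [v_8]
  1-simplices (27): (27 of them)
  2-simplices (18): (18 of them)

Hence C_0 ≅ Z^9, C_1 ≅ Z^27, C_2 ≅ Z^18.

∂_1: C_1 → C_0 is given by ∂[p,q] = [q] − [p]. For instance
  ∂[v_4,v_7] = [v_7] − [v_4].
The 9×27 boundary matrix has rank 8 and Smith normal form diag(1,1,1,1,1,1,1,1).

Boundary ∂_2: C_2 → C_1 acts by ∂[p,q,r] = [q,r] − [p,r] + [p,q]. For instance
  ∂[v_4,v_6,v_7] = [v_6,v_7] − [v_4,v_7] + [v_4,v_6],
  ∂[v_0,v_2,v_3] = [v_2,v_3] − [v_0,v_3] + [v_0,v_2].
The resulting 27×18 matrix has rank 18, and its Smith normal form has invariant factors (1,1,1,1,1,1,1,1,1,1,1,1,1,1,1,1,1,2).

Computing H_k = (kernel of ∂_k) / (image of ∂_{k+1}):

  H_1: rank ker ∂_1 − rank ∂_2 = (27 − 8) − 18 = 1, and ∂_2 has invariant factor 2 > 1, so H_1 = Z ⊕ Z/2Z.

(K is a triangulation of the Klein bottle.)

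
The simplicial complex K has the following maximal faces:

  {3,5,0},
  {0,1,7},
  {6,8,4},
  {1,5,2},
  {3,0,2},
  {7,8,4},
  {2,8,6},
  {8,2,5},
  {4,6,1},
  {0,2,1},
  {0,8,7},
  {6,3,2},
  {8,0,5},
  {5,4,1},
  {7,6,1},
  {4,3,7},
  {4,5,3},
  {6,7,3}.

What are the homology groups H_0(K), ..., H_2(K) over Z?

H_0 ≅ Z,  H_1 ≅ Z ⊕ Z/2,  H_2 = 0.

Take the total order 0 < 1 < 2 < 3 < 4 < 5 < 6 < 7 < 8 on the vertex set. Then K (dimension 2) consists of the simplices:

  0-simplices (9): [0], [1], [2], [3], [4], [5], [6], [7], [8]
  1-simplices (27): (27 of them)
  2-simplices (18): [0,1,2], [0,1,7], [0,2,3], [0,3,5], [0,5,8], [0,7,8], [1,2,5], [1,4,5], [1,4,6], [1,6,7], [2,3,6], [2,5,8], [2,6,8], [3,4,5], [3,4,7], [3,6,7], [4,6,8], [4,7,8]

so the chain groups are C_0 ≅ Z^9, C_1 ≅ Z^27, C_2 ≅ Z^18.

Boundary ∂_1: C_1 → C_0 maps an edge to its endpoints' difference, ∂[p,q] = q − p. For instance
  ∂[4,6] = [6] − [4].
As a 9×27 matrix over Z this has rank 8, with invariant factors (1,1,1,1,1,1,1,1).

Boundary ∂_2: C_2 → C_1 acts by ∂[p,q,r] = [q,r] − [p,r] + [p,q]. For instance
  ∂[0,1,7] = [1,7] − [0,7] + [0,1],
  ∂[3,4,5] = [4,5] − [3,5] + [3,4].
This gives a 27×18 integer matrix of rank 18; reducing to Smith normal form yields diagonal entries (1,1,1,1,1,1,1,1,1,1,1,1,1,1,1,1,1,2).

Computing H_k = (kernel of ∂_k) / (image of ∂_{k+1}):

  H_0: rank C_0 − rank ∂_1 = 9 − 8 = 1, and the invariant factors of ∂_1 are all 1, so H_0 ≅ Z.
  H_1: rank ker ∂_1 − rank ∂_2 = (27 − 8) − 18 = 1, and ∂_2 has invariant factor 2 > 1, so H_1 ≅ Z ⊕ Z/2.
  H_2: rank ker ∂_2 − rank ∂_3 = (18 − 18) − 0 = 0, and there is no ∂_3, so H_2 ≅ 0.

As a check, the Euler characteristic is 9 − 27 + 18 = 0, which agrees with 1 − 1 + 0 = 0.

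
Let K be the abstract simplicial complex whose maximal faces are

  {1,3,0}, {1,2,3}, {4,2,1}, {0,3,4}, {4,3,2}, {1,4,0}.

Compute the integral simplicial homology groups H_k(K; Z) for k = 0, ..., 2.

H_0 ≅ Z,  H_1 = 0,  H_2 ≅ Z.

K has 5 vertices, 9 edges, 6 triangles.
rank ∂_0 = 0, rank ∂_1 = 4 ⇒ b_0 = 5 − 0 − 4 = 1; all invariant factors of ∂_1 are 1 so no torsion. So H_0 ≅ Z.
rank ∂_1 = 4, rank ∂_2 = 5 ⇒ b_1 = 9 − 4 − 5 = 0; all invariant factors of ∂_2 are 1 so no torsion. So H_1 ≅ 0.
rank ∂_2 = 5, rank ∂_3 = 0 ⇒ b_2 = 6 − 5 − 0 = 1. So H_2 ≅ Z.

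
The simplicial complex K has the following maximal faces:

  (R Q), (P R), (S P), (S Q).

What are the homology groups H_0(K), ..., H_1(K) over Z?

H_0 = Z,  H_1 = Z.

Take the total order P < Q < R < S on the vertex set. Then K (dimension 1) consists of the simplices:

  0-simplices (4): P, Q, R, S
  1-simplices (4): PR, PS, QR, QS

Hence C_0 ≅ Z^4, C_1 ≅ Z^4.

The boundary map ∂_1: C_1 → C_0 is given by ∂[p,q] = [q] − [p]. For instance
  ∂QS = S − Q.
As a 4×4 matrix over Z this has rank 3, with invariant factors (1,1,1).

Computing H_k = (kernel of ∂_k) / (image of ∂_{k+1}):

  H_0: rank C_0 − rank ∂_1 = 4 − 3 = 1, and the invariant factors of ∂_1 are all 1, so H_0 ≅ Z.
  H_1: rank ker ∂_1 − rank ∂_2 = (4 − 3) − 0 = 1, and there is no ∂_2, so H_1 ≅ Z.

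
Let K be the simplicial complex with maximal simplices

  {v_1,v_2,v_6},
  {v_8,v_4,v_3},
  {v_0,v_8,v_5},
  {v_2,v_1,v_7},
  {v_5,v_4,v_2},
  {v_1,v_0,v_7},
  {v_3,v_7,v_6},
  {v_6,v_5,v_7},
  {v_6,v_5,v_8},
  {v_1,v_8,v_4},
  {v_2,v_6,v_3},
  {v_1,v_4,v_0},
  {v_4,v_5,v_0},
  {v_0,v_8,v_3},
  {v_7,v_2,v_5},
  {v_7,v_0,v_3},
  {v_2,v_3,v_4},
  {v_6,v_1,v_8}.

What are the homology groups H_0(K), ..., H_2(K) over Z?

H_0 ≅ Z,  H_1 ≅ Z ⊕ Z/2,  H_2 = 0.

We work with the vertex ordering v_0 < v_1 < v_2 < v_3 < v_4 < v_5 < v_6 < v_7 < v_8. The simplices of K, each written with vertices in increasing order, are:

  0-simplices (9): [v_0], [v_1], [v_2], [v_3], [v_4], [v_5], [v_6], [v_7], [v_8]
  1-simplices (27): (27 of them)
  2-simplices (18): (18 of them)

so the chain groups are C_0 ≅ Z^9, C_1 ≅ Z^27, C_2 ≅ Z^18.

Boundary ∂_1: C_1 → C_0 sends each edge [p,q] (with p < q) to q − p.
The 9×27 boundary matrix has rank 8 and Smith normal form diag(1,1,1,1,1,1,1,1).

The boundary map ∂_2: C_2 → C_1 maps a triangle to the signed sum of its edges. For instance
  ∂[v_2,v_4,v_5] = [v_4,v_5] − [v_2,v_5] + [v_2,v_4],
  ∂[v_2,v_3,v_4] = [v_3,v_4] − [v_2,v_4] + [v_2,v_3].
The 27×18 boundary matrix has rank 18 and Smith normal form diag(1,1,1,1,1,1,1,1,1,1,1,1,1,1,1,1,1,2).

Reading off H_k = ker ∂_k / im ∂_{k+1}:

  H_0: rank C_0 − rank ∂_1 = 9 − 8 = 1, and the invariant factors of ∂_1 are all 1, so H_0 ≅ Z.
  H_1: rank ker ∂_1 − rank ∂_2 = (27 − 8) − 18 = 1, and ∂_2 has invariant factor 2 > 1, so H_1 ≅ Z ⊕ Z/2.
  H_2: rank ker ∂_2 − rank ∂_3 = (18 − 18) − 0 = 0, and there is no ∂_3, so H_2 ≅ 0.

As a check, the Euler characteristic is 9 − 27 + 18 = 0, which agrees with 1 − 1 + 0 = 0.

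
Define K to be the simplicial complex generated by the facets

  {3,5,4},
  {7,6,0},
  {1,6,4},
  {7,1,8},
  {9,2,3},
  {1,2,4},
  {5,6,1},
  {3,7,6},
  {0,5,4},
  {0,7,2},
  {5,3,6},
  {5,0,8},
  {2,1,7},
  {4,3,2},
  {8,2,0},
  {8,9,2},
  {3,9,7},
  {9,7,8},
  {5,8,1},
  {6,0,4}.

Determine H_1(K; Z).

H_1 ≅ Z ⊕ Z/2.

We work with the vertex ordering 0 < 1 < 2 < 3 < 4 < 5 < 6 < 7 < 8 < 9. The simplices of K, each written with vertices in increasing order, are:

  0-simplices (10): [0], [1], [2], [3], [4], [5], [6], [7], [8], [9]
  1-simplices (30): (30 of them)
  2-simplices (20): (20 of them)

so the chain groups are C_0 ≅ Z^10, C_1 ≅ Z^30, C_2 ≅ Z^20.

The boundary map ∂_1: C_1 → C_0 is given by ∂[p,q] = [q] − [p]. For instance
  ∂[2,4] = [4] − [2].
The 10×30 boundary matrix has rank 9 and Smith normal form diag(1,1,1,1,1,1,1,1,1).

∂_2: C_2 → C_1 sends each 2-simplex [p,q,r] to [q,r] − [p,r] + [p,q]. For instance
  ∂[3,7,9] = [7,9] − [3,9] + [3,7],
  ∂[3,6,7] = [6,7] − [3,7] + [3,6].
The resulting 30×20 matrix has rank 20, and its Smith normal form has invariant factors (1,1,1,1,1,1,1,1,1,1,1,1,1,1,1,1,1,1,1,2).

From H_k ≅ ker(∂_k) / im(∂_{k+1}) we obtain:

  H_1: rank ker ∂_1 − rank ∂_2 = (30 − 9) − 20 = 1, and ∂_2 has invariant factor 2 > 1, so H_1 = Z ⊕ Z/2.

(K is a triangulation of the Klein bottle.)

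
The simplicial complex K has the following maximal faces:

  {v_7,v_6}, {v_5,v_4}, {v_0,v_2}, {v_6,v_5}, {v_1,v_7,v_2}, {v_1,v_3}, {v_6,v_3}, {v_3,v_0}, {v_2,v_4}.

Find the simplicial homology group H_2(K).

H_2 = 0.

Fix the vertex order v_0 < v_1 < v_2 < v_3 < v_4 < v_5 < v_6 < v_7 and write every simplex with vertices in increasing order. Then dim K = 2 and the simplices of K are:

  0-simplices (8): [v_0], [v_1], [v_2], [v_3], [v_4], [v_5], [v_6], [v_7]
  1-simplices (11): [v_0,v_2], [v_0,v_3], [v_1,v_2], [v_1,v_3], [v_1,v_7], [v_2,v_4], [v_2,v_7], [v_3,v_6], [v_4,v_5], [v_5,v_6], [v_6,v_7]
  2-simplices (1): [v_1,v_2,v_7]

Hence C_0 ≅ Z^8, C_1 ≅ Z^11, C_2 ≅ Z^1.

∂_1: C_1 → C_0 is given by ∂[p,q] = [q] − [p]. For instance
  ∂[v_4,v_5] = [v_5] − [v_4].
As a 8×11 matrix over Z this has rank 7, with invariant factors (1,1,1,1,1,1,1).

The boundary map ∂_2: C_2 → C_1 sends each 2-simplex [p,q,r] to [q,r] − [p,r] + [p,q]. For instance
  ∂[v_1,v_2,v_7] = [v_2,v_7] − [v_1,v_7] + [v_1,v_2].
The 11×1 boundary matrix has rank 1 and Smith normal form diag(1).

From H_k ≅ ker(∂_k) / im(∂_{k+1}) we obtain:

  H_2: rank ker ∂_2 − rank ∂_3 = (1 − 1) − 0 = 0, and there is no ∂_3, so H_2 = 0.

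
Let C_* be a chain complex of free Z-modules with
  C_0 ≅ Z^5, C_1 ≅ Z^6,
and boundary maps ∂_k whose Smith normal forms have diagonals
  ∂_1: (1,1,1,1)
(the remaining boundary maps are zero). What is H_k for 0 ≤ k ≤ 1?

H_0: b_0 = 5 − 0 − 4 = 1; torsion from ∂_1 factors > 1: none. So H_0 ≅ Z.
H_1: b_1 = 6 − 4 − 0 = 2; torsion from ∂_2 factors > 1: none. So H_1 ≅ Z^2.

H_0 ≅ Z,  H_1 ≅ Z^2.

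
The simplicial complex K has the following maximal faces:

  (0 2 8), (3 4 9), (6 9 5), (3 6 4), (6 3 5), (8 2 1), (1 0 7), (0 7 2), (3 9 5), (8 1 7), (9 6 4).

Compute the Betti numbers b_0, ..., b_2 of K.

b_0 = 2, b_1 = 1, b_2 = 1.

Fix the vertex order 0 < 1 < 2 < 3 < 4 < 5 < 6 < 7 < 8 < 9 and write every simplex with vertices in increasing order. Then dim K = 2 and the simplices of K are:

  0-simplices (10): [0], [1], [2], [3], [4], [5], [6], [7], [8], [9]
  1-simplices (19): [0,1], [0,2], [0,7], [0,8], [1,2], [1,7], [1,8], [2,7], [2,8], [3,4], [3,5], [3,6], [3,9], [4,6], [4,9], [5,6], [5,9], [6,9], [7,8]
  2-simplices (11): [0,1,7], [0,2,7], [0,2,8], [1,2,8], [1,7,8], [3,4,6], [3,4,9], [3,5,6], [3,5,9], [4,6,9], [5,6,9]

so the chain groups are C_0 ≅ Z^10, C_1 ≅ Z^19, C_2 ≅ Z^11.

The boundary map ∂_1: C_1 → C_0 sends each edge [p,q] (with p < q) to q − p. For instance
  ∂[3,9] = [9] − [3].
This gives a 10×19 integer matrix of rank 8; reducing to Smith normal form yields diagonal entries (1,1,1,1,1,1,1,1).

The boundary map ∂_2: C_2 → C_1 maps a triangle to the signed sum of its edges. For instance
  ∂[3,5,9] = [5,9] − [3,9] + [3,5],
  ∂[1,2,8] = [2,8] − [1,8] + [1,2].
This gives a 19×11 integer matrix of rank 10; reducing to Smith normal form yields diagonal entries (1,1,1,1,1,1,1,1,1,1).

Reading off H_k = ker ∂_k / im ∂_{k+1}:

  H_0: rank C_0 − rank ∂_1 = 10 − 8 = 2, and the invariant factors of ∂_1 are all 1, so H_0 = Z^2.
  H_1: rank ker ∂_1 − rank ∂_2 = (19 − 8) − 10 = 1, and the invariant factors of ∂_2 are all 1, so H_1 = Z.
  H_2: rank ker ∂_2 − rank ∂_3 = (11 − 10) − 0 = 1, and there is no ∂_3, so H_2 = Z.

As a check, the Euler characteristic is 10 − 19 + 11 = 2, which agrees with 2 − 1 + 1 = 2.

Hence the Betti numbers are b_0 = 2, b_1 = 1, b_2 = 1.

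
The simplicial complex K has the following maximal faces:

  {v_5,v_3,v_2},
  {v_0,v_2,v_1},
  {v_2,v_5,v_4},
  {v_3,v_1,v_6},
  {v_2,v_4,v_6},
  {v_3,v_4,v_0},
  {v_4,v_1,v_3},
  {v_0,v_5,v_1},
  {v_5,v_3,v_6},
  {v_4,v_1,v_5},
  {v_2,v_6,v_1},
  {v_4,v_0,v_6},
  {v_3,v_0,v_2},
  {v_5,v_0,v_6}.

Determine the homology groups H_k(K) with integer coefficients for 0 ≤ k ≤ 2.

H_0 = Z,  H_1 = Z^2,  H_2 = Z.

We work with the vertex ordering v_0 < v_1 < v_2 < v_3 < v_4 < v_5 < v_6. The simplices of K, each written with vertices in increasing order, are:

  0-simplices (7): [v_0], [v_1], [v_2], [v_3], [v_4], [v_5], [v_6]
  1-simplices (21): (21 of them)
  2-simplices (14): (14 of them)

giving chain groups C_0 ≅ Z^7, C_1 ≅ Z^21, C_2 ≅ Z^14.

Boundary ∂_1: C_1 → C_0 is given by ∂[p,q] = [q] − [p]. For instance
  ∂[v_4,v_6] = [v_6] − [v_4].
This gives a 7×21 integer matrix of rank 6; reducing to Smith normal form yields diagonal entries (1,1,1,1,1,1).

Boundary ∂_2: C_2 → C_1 maps a triangle to the signed sum of its edges. For instance
  ∂[v_1,v_3,v_4] = [v_3,v_4] − [v_1,v_4] + [v_1,v_3],
  ∂[v_0,v_3,v_4] = [v_3,v_4] − [v_0,v_4] + [v_0,v_3].
This gives a 21×14 integer matrix of rank 13; reducing to Smith normal form yields diagonal entries (1,1,1,1,1,1,1,1,1,1,1,1,1).

Computing H_k = (kernel of ∂_k) / (image of ∂_{k+1}):

  H_0: rank C_0 − rank ∂_1 = 7 − 6 = 1, and the invariant factors of ∂_1 are all 1, so H_0 ≅ Z.
  H_1: rank ker ∂_1 − rank ∂_2 = (21 − 6) − 13 = 2, and the invariant factors of ∂_2 are all 1, so H_1 ≅ Z^2.
  H_2: rank ker ∂_2 − rank ∂_3 = (14 − 13) − 0 = 1, and there is no ∂_3, so H_2 ≅ Z.

(K is a triangulation of the torus T^2.)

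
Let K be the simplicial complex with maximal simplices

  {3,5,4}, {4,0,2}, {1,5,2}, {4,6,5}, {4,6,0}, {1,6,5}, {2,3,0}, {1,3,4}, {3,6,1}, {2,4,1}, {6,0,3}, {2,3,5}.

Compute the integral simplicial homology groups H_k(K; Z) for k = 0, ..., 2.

K has 7 vertices, 18 edges, 12 triangles.
rank ∂_0 = 0, rank ∂_1 = 6 ⇒ b_0 = 7 − 0 − 6 = 1; all invariant factors of ∂_1 are 1 so no torsion. So H_0 = Z.
rank ∂_1 = 6, rank ∂_2 = 12 ⇒ b_1 = 18 − 6 − 12 = 0; ∂_2 has invariant factor(s) [2] giving torsion. So H_1 = Z_2.
rank ∂_2 = 12, rank ∂_3 = 0 ⇒ b_2 = 12 − 12 − 0 = 0. So H_2 = 0.

H_0 = Z,  H_1 = Z_2,  H_2 = 0.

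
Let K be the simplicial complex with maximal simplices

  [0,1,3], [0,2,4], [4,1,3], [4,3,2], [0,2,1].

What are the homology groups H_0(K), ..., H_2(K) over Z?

Order the vertices as 0 < 1 < 2 < 3 < 4. Listing each simplex with vertices in this order, K has dimension 2 with simplices:

  0-simplices (5): [0], [1], [2], [3], [4]
  1-simplices (10): [0,1], [0,2], [0,3], [0,4], [1,2], [1,3], [1,4], [2,3], [2,4], [3,4]
  2-simplices (5): [0,1,2], [0,1,3], [0,2,4], [1,3,4], [2,3,4]

giving chain groups C_0 ≅ Z^5, C_1 ≅ Z^10, C_2 ≅ Z^5.

Boundary ∂_1: C_1 → C_0 maps an edge to its endpoints' difference, ∂[p,q] = q − p.
The 5×10 boundary matrix has rank 4 and Smith normal form diag(1,1,1,1).

The boundary map ∂_2: C_2 → C_1 acts by ∂[p,q,r] = [q,r] − [p,r] + [p,q]. For instance
  ∂[0,1,2] = [1,2] − [0,2] + [0,1],
  ∂[1,3,4] = [3,4] − [1,4] + [1,3].
This gives a 10×5 integer matrix of rank 5; reducing to Smith normal form yields diagonal entries (1,1,1,1,1).

Reading off H_k = ker ∂_k / im ∂_{k+1}:

  H_0: rank C_0 − rank ∂_1 = 5 − 4 = 1, and the invariant factors of ∂_1 are all 1, so H_0 ≅ Z.
  H_1: rank ker ∂_1 − rank ∂_2 = (10 − 4) − 5 = 1, and the invariant factors of ∂_2 are all 1, so H_1 ≅ Z.
  H_2: rank ker ∂_2 − rank ∂_3 = (5 − 5) − 0 = 0, and there is no ∂_3, so H_2 ≅ 0.

(K is a triangulation of the Möbius band.)

H_0 = Z,  H_1 = Z,  H_2 = 0.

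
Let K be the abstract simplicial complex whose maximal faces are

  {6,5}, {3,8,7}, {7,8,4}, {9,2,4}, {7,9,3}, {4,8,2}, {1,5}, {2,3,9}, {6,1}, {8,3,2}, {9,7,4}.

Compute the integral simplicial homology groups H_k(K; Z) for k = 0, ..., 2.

H_0 = Z^2,  H_1 = Z,  H_2 = Z.

Fix the vertex order 1 < 2 < 3 < 4 < 5 < 6 < 7 < 8 < 9 and write every simplex with vertices in increasing order. Then dim K = 2 and the simplices of K are:

  0-simplices (9): [1], [2], [3], [4], [5], [6], [7], [8], [9]
  1-simplices (15): [1,5], [1,6], [2,3], [2,4], [2,8], [2,9], [3,7], [3,8], [3,9], [4,7], [4,8], [4,9], [5,6], [7,8], [7,9]
  2-simplices (8): [2,3,8], [2,3,9], [2,4,8], [2,4,9], [3,7,8], [3,7,9], [4,7,8], [4,7,9]

Hence C_0 ≅ Z^9, C_1 ≅ Z^15, C_2 ≅ Z^8.

The boundary map ∂_1: C_1 → C_0 maps an edge to its endpoints' difference, ∂[p,q] = q − p.
This gives a 9×15 integer matrix of rank 7; reducing to Smith normal form yields diagonal entries (1,1,1,1,1,1,1).

Boundary ∂_2: C_2 → C_1 sends each 2-simplex [p,q,r] to [q,r] − [p,r] + [p,q]. For instance
  ∂[3,7,9] = [7,9] − [3,9] + [3,7],
  ∂[3,7,8] = [7,8] − [3,8] + [3,7].
The 15×8 boundary matrix has rank 7 and Smith normal form diag(1,1,1,1,1,1,1).

Computing H_k = (kernel of ∂_k) / (image of ∂_{k+1}):

  H_0: rank C_0 − rank ∂_1 = 9 − 7 = 2, and the invariant factors of ∂_1 are all 1, so H_0 ≅ Z^2.
  H_1: rank ker ∂_1 − rank ∂_2 = (15 − 7) − 7 = 1, and the invariant factors of ∂_2 are all 1, so H_1 ≅ Z.
  H_2: rank ker ∂_2 − rank ∂_3 = (8 − 7) − 0 = 1, and there is no ∂_3, so H_2 ≅ Z.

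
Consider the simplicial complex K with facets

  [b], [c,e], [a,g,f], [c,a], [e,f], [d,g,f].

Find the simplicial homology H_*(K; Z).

We work with the vertex ordering a < b < c < d < e < f < g. The simplices of K, each written with vertices in increasing order, are:

  0-simplices (7): a, b, c, d, e, f, g
  1-simplices (8): ac, af, ag, ce, df, dg, ef, fg
  2-simplices (2): afg, dfg

so the chain groups are C_0 ≅ Z^7, C_1 ≅ Z^8, C_2 ≅ Z^2.

Boundary ∂_1: C_1 → C_0 sends each edge [p,q] (with p < q) to q − p.
The 7×8 boundary matrix has rank 5 and Smith normal form diag(1,1,1,1,1).

The boundary map ∂_2: C_2 → C_1 maps a triangle to the signed sum of its edges. For instance
  ∂dfg = fg − dg + df,
  ∂afg = fg − ag + af.
The 8×2 boundary matrix has rank 2 and Smith normal form diag(1,1).

Reading off H_k = ker ∂_k / im ∂_{k+1}:

  H_0: rank C_0 − rank ∂_1 = 7 − 5 = 2, and the invariant factors of ∂_1 are all 1, so H_0 ≅ Z^2.
  H_1: rank ker ∂_1 − rank ∂_2 = (8 − 5) − 2 = 1, and the invariant factors of ∂_2 are all 1, so H_1 ≅ Z.
  H_2: rank ker ∂_2 − rank ∂_3 = (2 − 2) − 0 = 0, and there is no ∂_3, so H_2 ≅ 0.

As a check, the Euler characteristic is 7 − 8 + 2 = 1, which agrees with 2 − 1 + 0 = 1.

H_0 = Z^2,  H_1 = Z,  H_2 = 0.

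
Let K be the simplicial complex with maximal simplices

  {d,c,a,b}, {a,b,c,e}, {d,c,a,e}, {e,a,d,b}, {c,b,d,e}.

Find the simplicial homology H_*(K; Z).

Take the total order a < b < c < d < e on the vertex set. Then K (dimension 3) consists of the simplices:

  0-simplices (5): a, b, c, d, e
  1-simplices (10): ab, ac, ad, ae, bc, bd, be, cd, ce, de
  2-simplices (10): abc, abd, abe, acd, ace, ade, bcd, bce, bde, cde
  3-simplices (5): abcd, abce, abde, acde, bcde

giving chain groups C_0 ≅ Z^5, C_1 ≅ Z^10, C_2 ≅ Z^10, C_3 ≅ Z^5.

∂_1: C_1 → C_0 is given by ∂[p,q] = [q] − [p]. For instance
  ∂bc = c − b.
This gives a 5×10 integer matrix of rank 4; reducing to Smith normal form yields diagonal entries (1,1,1,1).

The boundary map ∂_2: C_2 → C_1 sends each 2-simplex [p,q,r] to [q,r] − [p,r] + [p,q]. For instance
  ∂cde = de − ce + cd,
  ∂bde = de − be + bd.
The resulting 10×10 matrix has rank 6, and its Smith normal form has invariant factors (1,1,1,1,1,1).

The boundary map ∂_3: C_3 → C_2 sends each 3-simplex σ to the alternating sum Σ_i (−1)^i (σ with its i-th vertex removed). For instance
  ∂abce = bce − ace + abe − abc,
  ∂abde = bde − ade + abe − abd.
The resulting 10×5 matrix has rank 4, and its Smith normal form has invariant factors (1,1,1,1).

Now H_k = ker ∂_k / im ∂_{k+1}, so:

  H_0: rank C_0 − rank ∂_1 = 5 − 4 = 1, and the invariant factors of ∂_1 are all 1, so H_0 ≅ Z.
  H_1: rank ker ∂_1 − rank ∂_2 = (10 − 4) − 6 = 0, and the invariant factors of ∂_2 are all 1, so H_1 ≅ 0.
  H_2: rank ker ∂_2 − rank ∂_3 = (10 − 6) − 4 = 0, and the invariant factors of ∂_3 are all 1, so H_2 ≅ 0.
  H_3: rank ker ∂_3 − rank ∂_4 = (5 − 4) − 0 = 1, and there is no ∂_4, so H_3 ≅ Z.

H_0 = Z,  H_1 = 0,  H_2 = 0,  H_3 = Z.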